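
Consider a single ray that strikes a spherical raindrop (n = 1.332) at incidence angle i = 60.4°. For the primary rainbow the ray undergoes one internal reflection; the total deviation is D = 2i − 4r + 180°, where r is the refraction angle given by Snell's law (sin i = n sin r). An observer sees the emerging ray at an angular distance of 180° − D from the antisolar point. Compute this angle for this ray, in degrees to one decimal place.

sin r = sin 60.4° / 1.332 = 0.8695/1.332 = 0.6528; r = 40.75°.
D = 2·60.4° − 4·40.75° + 180° = 120.80° − 163.00° + 180° = 137.80°.
Angle from antisolar point = 180° − D = 42.20°.

42.2°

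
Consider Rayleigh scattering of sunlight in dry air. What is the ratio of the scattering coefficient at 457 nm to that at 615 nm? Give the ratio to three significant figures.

3.28

Rayleigh scattering ∝ λ⁻⁴, so the ratio of coefficients is the inverse fourth power of the wavelength ratio.
σ(457)/σ(615) = (615/457)⁴ = (1.3457)⁴ = 3.28.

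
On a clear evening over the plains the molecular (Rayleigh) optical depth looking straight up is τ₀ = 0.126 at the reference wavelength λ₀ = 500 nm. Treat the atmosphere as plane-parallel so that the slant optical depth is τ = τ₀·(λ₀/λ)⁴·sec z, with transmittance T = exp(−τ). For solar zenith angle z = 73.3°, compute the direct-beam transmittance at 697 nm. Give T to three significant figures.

sec 73.3° = 3.4799.
τ = 0.126 × (500/697)⁴ × 3.4799 = 0.126 × 0.2648 × 3.4799 = 0.1161.
T = exp(−0.1161) = 0.8904.

0.890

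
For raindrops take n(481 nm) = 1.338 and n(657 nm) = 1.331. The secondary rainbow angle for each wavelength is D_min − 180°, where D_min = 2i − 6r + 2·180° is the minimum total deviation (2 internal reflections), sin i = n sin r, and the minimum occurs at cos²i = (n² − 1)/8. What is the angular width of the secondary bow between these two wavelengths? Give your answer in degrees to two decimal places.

1.83°

At 481 nm (n = 1.338): cos²i = 0.09878 → i = 71.682°, r = 45.195°, D_min = 232.193°, rainbow angle = 52.193°.
At 657 nm (n = 1.331): cos²i = 0.09645 → i = 71.907°, r = 45.575°, D_min = 230.365°, rainbow angle = 50.365°.
Angular width = |52.193° − 50.365°| = 1.828°.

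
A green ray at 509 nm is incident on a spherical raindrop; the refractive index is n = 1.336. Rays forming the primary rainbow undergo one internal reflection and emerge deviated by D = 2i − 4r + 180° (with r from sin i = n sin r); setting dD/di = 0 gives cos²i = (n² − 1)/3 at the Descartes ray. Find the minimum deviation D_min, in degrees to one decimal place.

cos²i = (1.78490 − 1)/3 = 0.26163; i = arccos(0.51150) = 59.236°.
sin r = sin 59.236°/1.336 = 0.64318; r = 40.029°.
D_min = 2·59.236° − 4·40.029° + 180° = 138.356°.

138.4°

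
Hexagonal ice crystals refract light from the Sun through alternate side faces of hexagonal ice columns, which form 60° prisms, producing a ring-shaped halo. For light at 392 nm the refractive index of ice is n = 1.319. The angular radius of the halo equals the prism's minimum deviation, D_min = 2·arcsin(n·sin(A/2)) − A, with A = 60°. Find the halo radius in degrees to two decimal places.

22.52°

n·sin(A/2) = 1.319 × sin 30° = 1.319 × 0.5000 = 0.6595.
D_min = 2·arcsin(0.6595) − 60° = 2 × 41.262° − 60° = 22.524°.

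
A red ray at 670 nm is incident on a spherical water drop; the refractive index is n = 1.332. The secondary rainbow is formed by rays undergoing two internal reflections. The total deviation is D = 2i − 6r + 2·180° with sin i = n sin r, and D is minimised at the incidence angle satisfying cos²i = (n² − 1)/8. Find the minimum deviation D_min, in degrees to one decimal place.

230.6°

cos²i = (1.77422 − 1)/8 = 0.09678; i = arccos(0.31109) = 71.875°.
sin r = sin 71.875°/1.332 = 0.71350; r = 45.520°.
D_min = 2·71.875° − 6·45.520° + 360° = 230.628°.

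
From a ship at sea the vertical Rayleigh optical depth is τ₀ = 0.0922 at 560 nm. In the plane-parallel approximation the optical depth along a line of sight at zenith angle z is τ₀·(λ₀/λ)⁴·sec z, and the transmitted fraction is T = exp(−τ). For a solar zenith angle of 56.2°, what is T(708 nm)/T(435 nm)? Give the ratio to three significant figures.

1.48

Airmass: sec 56.2° = 1.7976.
τ(708 nm) = 0.0922 × (560/708)⁴ × 1.7976 = 0.0922 × 0.3914 × 1.7976 = 0.0649.
τ(435 nm) = 0.0922 × (560/435)⁴ × 1.7976 = 0.0922 × 2.7466 × 1.7976 = 0.4552.
T(708)/T(435) = exp(τ_B − τ_A) = exp(0.3903) = 1.4775.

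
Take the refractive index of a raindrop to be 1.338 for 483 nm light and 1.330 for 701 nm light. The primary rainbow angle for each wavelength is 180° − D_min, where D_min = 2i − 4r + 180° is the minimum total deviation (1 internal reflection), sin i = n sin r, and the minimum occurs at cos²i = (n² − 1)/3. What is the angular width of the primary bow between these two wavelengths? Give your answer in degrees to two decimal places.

1.16°

At 483 nm (n = 1.338): cos²i = 0.26341 → i = 59.120°, r = 39.899°, D_min = 138.643°, rainbow angle = 41.357°.
At 701 nm (n = 1.330): cos²i = 0.25630 → i = 59.585°, r = 40.422°, D_min = 137.484°, rainbow angle = 42.516°.
Angular width = |41.357° − 42.516°| = 1.160°.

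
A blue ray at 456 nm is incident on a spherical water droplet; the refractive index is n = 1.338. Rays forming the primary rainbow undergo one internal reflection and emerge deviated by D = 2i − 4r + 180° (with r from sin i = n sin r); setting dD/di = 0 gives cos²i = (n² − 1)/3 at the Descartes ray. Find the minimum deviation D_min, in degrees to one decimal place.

cos²i = (1.79024 − 1)/3 = 0.26341; i = arccos(0.51324) = 59.120°.
sin r = sin 59.120°/1.338 = 0.64144; r = 39.899°.
D_min = 2·59.120° − 4·39.899° + 180° = 138.643°.

138.6°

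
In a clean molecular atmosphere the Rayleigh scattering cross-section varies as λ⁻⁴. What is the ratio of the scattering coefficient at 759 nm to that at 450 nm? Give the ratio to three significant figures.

0.124

Rayleigh scattering ∝ λ⁻⁴, so the ratio of coefficients is the inverse fourth power of the wavelength ratio.
σ(759)/σ(450) = (450/759)⁴ = (0.5929)⁴ = 0.1236.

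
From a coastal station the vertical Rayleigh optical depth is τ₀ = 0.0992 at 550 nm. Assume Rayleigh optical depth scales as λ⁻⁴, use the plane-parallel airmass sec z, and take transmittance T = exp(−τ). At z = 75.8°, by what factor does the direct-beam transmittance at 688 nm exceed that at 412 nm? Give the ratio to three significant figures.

3.06

Airmass: sec 75.8° = 4.0765.
τ(688 nm) = 0.0992 × (550/688)⁴ × 4.0765 = 0.0992 × 0.4084 × 4.0765 = 0.1652.
τ(412 nm) = 0.0992 × (550/412)⁴ × 4.0765 = 0.0992 × 3.1759 × 4.0765 = 1.2843.
T(688)/T(412) = exp(τ_B − τ_A) = exp(1.1191) = 3.0622.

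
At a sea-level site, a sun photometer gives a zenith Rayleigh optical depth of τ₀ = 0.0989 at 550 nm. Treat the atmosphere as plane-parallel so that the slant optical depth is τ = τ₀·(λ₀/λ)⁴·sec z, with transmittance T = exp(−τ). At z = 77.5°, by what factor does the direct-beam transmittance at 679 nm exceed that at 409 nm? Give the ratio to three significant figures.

3.66

Airmass: sec 77.5° = 4.6202.
τ(679 nm) = 0.0989 × (550/679)⁴ × 4.6202 = 0.0989 × 0.4305 × 4.6202 = 0.1967.
τ(409 nm) = 0.0989 × (550/409)⁴ × 4.6202 = 0.0989 × 3.2701 × 4.6202 = 1.4942.
T(679)/T(409) = exp(τ_B − τ_A) = exp(1.2975) = 3.6602.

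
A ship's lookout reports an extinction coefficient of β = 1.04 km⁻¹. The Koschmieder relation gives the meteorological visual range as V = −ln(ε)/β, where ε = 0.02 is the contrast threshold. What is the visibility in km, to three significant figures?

3.76 km

V = −ln(0.02) / 1.04 = 3.912 / 1.04 = 3.7616 km.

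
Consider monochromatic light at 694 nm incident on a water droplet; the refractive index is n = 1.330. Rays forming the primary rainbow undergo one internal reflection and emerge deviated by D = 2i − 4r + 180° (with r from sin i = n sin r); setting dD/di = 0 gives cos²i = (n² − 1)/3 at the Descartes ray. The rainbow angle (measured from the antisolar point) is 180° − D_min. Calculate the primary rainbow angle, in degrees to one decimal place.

cos²i = (1.76890 − 1)/3 = 0.25630; i = arccos(0.50626) = 59.585°.
sin r = sin 59.585°/1.330 = 0.64841; r = 40.422°.
D_min = 2·59.585° − 4·40.422° + 180° = 137.484°.
Rainbow angle = 180° − D_min = 42.516°.

42.5°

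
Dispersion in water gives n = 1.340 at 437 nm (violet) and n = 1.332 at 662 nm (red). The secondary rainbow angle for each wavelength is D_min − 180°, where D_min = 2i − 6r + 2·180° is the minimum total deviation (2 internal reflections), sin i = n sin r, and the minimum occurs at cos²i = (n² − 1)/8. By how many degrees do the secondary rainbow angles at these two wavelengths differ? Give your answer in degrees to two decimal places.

At 437 nm (n = 1.340): cos²i = 0.09945 → i = 71.618°, r = 45.088°, D_min = 232.709°, rainbow angle = 52.709°.
At 662 nm (n = 1.332): cos²i = 0.09678 → i = 71.875°, r = 45.520°, D_min = 230.628°, rainbow angle = 50.628°.
Angular width = |52.709° − 50.628°| = 2.080°.

2.08°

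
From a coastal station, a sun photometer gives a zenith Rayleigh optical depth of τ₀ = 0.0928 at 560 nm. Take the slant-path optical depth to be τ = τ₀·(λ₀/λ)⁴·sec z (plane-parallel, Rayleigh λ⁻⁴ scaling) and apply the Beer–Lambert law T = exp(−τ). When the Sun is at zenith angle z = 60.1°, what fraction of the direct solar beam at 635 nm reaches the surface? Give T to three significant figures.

sec 60.1° = 2.0061.
τ = 0.0928 × (560/635)⁴ × 2.0061 = 0.0928 × 0.6049 × 2.0061 = 0.1126.
T = exp(−0.1126) = 0.8935.

0.894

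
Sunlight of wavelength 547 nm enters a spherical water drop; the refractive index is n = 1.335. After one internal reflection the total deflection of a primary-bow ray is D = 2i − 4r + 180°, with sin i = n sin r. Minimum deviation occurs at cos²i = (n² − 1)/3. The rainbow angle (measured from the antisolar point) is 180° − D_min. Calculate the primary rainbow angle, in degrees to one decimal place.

41.8°

cos²i = (1.78222 − 1)/3 = 0.26074; i = arccos(0.51063) = 59.294°.
sin r = sin 59.294°/1.335 = 0.64405; r = 40.094°.
D_min = 2·59.294° − 4·40.094° + 180° = 138.212°.
Rainbow angle = 180° − D_min = 41.788°.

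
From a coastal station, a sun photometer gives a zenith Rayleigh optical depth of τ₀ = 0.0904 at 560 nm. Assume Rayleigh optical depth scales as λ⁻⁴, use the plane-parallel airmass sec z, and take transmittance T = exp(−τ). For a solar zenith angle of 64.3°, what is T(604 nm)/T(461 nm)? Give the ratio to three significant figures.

Airmass: sec 64.3° = 2.3060.
τ(604 nm) = 0.0904 × (560/604)⁴ × 2.3060 = 0.0904 × 0.7389 × 2.3060 = 0.1540.
τ(461 nm) = 0.0904 × (560/461)⁴ × 2.3060 = 0.0904 × 2.1775 × 2.3060 = 0.4539.
T(604)/T(461) = exp(τ_B − τ_A) = exp(0.2999) = 1.3497.

1.35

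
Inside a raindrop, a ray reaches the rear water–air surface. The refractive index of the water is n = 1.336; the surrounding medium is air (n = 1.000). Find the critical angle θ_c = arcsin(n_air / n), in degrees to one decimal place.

sin θ_c = n_air / n = 1.000 / 1.336 = 0.7485.
θ_c = arcsin(0.7485) = 48.46°.

48.5°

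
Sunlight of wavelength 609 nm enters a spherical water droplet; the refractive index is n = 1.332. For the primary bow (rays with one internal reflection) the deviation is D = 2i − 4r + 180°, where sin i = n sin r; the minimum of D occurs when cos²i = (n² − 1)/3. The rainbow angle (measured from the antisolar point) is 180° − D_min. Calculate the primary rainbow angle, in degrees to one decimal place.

42.2°

cos²i = (1.77422 − 1)/3 = 0.25807; i = arccos(0.50801) = 59.469°.
sin r = sin 59.469°/1.332 = 0.64666; r = 40.290°.
D_min = 2·59.469° − 4·40.290° + 180° = 137.776°.
Rainbow angle = 180° − D_min = 42.224°.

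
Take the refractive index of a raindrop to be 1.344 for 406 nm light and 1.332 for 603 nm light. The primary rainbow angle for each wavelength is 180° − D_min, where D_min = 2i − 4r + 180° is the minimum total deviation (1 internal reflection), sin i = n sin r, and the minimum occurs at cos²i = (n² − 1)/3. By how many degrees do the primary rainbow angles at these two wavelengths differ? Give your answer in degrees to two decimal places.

At 406 nm (n = 1.344): cos²i = 0.26878 → i = 58.772°, r = 39.512°, D_min = 139.495°, rainbow angle = 40.505°.
At 603 nm (n = 1.332): cos²i = 0.25807 → i = 59.469°, r = 40.290°, D_min = 137.776°, rainbow angle = 42.224°.
Angular width = |40.505° − 42.224°| = 1.719°.

1.72°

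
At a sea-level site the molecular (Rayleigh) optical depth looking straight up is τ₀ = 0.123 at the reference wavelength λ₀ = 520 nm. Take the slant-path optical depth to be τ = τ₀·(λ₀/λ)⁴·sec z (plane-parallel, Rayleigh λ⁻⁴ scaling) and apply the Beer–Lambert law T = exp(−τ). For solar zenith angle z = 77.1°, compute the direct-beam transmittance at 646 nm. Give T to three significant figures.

sec 77.1° = 4.4793.
τ = 0.123 × (520/646)⁴ × 4.4793 = 0.123 × 0.4198 × 4.4793 = 0.2313.
T = exp(−0.2313) = 0.7935.

0.793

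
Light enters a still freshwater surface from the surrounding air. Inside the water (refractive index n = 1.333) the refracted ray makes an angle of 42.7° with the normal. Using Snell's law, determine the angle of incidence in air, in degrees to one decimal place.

64.7°

Snell: sin θ_i = n · sin θ_r = 1.333 × sin 42.7° = 1.333 × 0.6782 = 0.9040.
θ_i = arcsin(0.9040) = 64.69°.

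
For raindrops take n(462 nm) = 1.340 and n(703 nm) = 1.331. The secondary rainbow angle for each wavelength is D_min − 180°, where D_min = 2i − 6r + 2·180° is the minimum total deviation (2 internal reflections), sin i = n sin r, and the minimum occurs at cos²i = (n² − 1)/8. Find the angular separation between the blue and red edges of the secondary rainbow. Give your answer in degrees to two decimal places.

At 462 nm (n = 1.340): cos²i = 0.09945 → i = 71.618°, r = 45.088°, D_min = 232.709°, rainbow angle = 52.709°.
At 703 nm (n = 1.331): cos²i = 0.09645 → i = 71.907°, r = 45.575°, D_min = 230.365°, rainbow angle = 50.365°.
Angular width = |52.709° − 50.365°| = 2.344°.

2.34°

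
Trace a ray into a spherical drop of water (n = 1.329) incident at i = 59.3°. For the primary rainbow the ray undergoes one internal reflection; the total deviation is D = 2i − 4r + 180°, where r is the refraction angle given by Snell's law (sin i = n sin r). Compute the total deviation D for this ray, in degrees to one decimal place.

sin r = sin 59.3° / 1.329 = 0.8599/1.329 = 0.6470; r = 40.32°.
D = 2·59.3° − 4·40.32° + 180° = 118.60° − 161.26° + 180° = 137.34°.

137.3°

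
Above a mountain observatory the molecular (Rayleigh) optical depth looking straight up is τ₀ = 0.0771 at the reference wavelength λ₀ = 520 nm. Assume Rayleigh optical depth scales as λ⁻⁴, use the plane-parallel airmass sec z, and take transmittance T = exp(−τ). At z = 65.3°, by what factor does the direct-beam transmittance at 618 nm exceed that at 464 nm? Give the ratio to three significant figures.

Airmass: sec 65.3° = 2.3931.
τ(618 nm) = 0.0771 × (520/618)⁴ × 2.3931 = 0.0771 × 0.5013 × 2.3931 = 0.0925.
τ(464 nm) = 0.0771 × (520/464)⁴ × 2.3931 = 0.0771 × 1.5774 × 2.3931 = 0.2910.
T(618)/T(464) = exp(τ_B − τ_A) = exp(0.1986) = 1.2196.

1.22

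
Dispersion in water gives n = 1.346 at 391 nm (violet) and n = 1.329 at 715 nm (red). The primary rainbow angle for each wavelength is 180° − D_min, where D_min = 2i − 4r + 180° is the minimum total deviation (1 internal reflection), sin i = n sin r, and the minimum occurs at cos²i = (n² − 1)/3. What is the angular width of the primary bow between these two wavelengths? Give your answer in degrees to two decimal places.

At 391 nm (n = 1.346): cos²i = 0.27057 → i = 58.657°, r = 39.384°, D_min = 139.775°, rainbow angle = 40.225°.
At 715 nm (n = 1.329): cos²i = 0.25541 → i = 59.643°, r = 40.487°, D_min = 137.337°, rainbow angle = 42.663°.
Angular width = |40.225° − 42.663°| = 2.439°.

2.44°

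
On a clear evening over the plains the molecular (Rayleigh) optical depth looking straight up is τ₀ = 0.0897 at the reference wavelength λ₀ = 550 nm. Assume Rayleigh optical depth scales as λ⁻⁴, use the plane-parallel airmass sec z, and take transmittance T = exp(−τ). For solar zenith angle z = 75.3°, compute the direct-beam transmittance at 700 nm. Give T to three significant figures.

sec 75.3° = 3.9408.
τ = 0.0897 × (550/700)⁴ × 3.9408 = 0.0897 × 0.3811 × 3.9408 = 0.1347.
T = exp(−0.1347) = 0.8740.

0.874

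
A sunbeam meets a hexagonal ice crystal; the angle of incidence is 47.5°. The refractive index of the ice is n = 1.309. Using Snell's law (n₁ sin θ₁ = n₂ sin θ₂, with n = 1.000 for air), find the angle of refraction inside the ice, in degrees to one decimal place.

34.3°

Snell: sin θ_r = sin θ_i / n = sin 47.5° / 1.309 = 0.7373 / 1.309 = 0.5632.
θ_r = arcsin(0.5632) = 34.28°.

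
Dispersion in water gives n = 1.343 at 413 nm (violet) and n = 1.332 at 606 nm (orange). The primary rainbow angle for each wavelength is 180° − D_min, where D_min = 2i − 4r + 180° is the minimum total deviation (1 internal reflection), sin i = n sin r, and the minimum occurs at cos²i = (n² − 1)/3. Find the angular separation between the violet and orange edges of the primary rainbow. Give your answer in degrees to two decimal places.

At 413 nm (n = 1.343): cos²i = 0.26788 → i = 58.830°, r = 39.577°, D_min = 139.354°, rainbow angle = 40.646°.
At 606 nm (n = 1.332): cos²i = 0.25807 → i = 59.469°, r = 40.290°, D_min = 137.776°, rainbow angle = 42.224°.
Angular width = |40.646° − 42.224°| = 1.578°.

1.58°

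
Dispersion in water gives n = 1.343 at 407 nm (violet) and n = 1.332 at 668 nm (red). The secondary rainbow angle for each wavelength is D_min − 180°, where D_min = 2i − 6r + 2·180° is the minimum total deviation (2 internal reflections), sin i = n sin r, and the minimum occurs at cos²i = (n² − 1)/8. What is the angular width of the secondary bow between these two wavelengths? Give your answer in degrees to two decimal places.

At 407 nm (n = 1.343): cos²i = 0.10046 → i = 71.522°, r = 44.928°, D_min = 233.478°, rainbow angle = 53.478°.
At 668 nm (n = 1.332): cos²i = 0.09678 → i = 71.875°, r = 45.520°, D_min = 230.628°, rainbow angle = 50.628°.
Angular width = |53.478° − 50.628°| = 2.849°.

2.85°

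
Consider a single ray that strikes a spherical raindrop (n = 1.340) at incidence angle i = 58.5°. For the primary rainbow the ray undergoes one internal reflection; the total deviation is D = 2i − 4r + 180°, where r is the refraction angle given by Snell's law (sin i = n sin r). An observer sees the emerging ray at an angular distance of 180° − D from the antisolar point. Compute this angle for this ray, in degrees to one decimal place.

sin r = sin 58.5° / 1.340 = 0.8526/1.340 = 0.6363; r = 39.52°.
D = 2·58.5° − 4·39.52° + 180° = 117.00° − 158.07° + 180° = 138.93°.
Angle from antisolar point = 180° − D = 41.07°.

41.1°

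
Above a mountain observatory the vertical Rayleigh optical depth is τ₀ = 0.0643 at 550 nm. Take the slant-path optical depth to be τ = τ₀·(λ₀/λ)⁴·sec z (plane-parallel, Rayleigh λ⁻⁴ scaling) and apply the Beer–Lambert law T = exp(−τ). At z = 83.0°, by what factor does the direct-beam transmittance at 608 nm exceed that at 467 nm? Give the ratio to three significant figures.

1.94

Airmass: sec 83.0° = 8.2055.
τ(608 nm) = 0.0643 × (550/608)⁴ × 8.2055 = 0.0643 × 0.6696 × 8.2055 = 0.3533.
τ(467 nm) = 0.0643 × (550/467)⁴ × 8.2055 = 0.0643 × 1.9239 × 8.2055 = 1.0151.
T(608)/T(467) = exp(τ_B − τ_A) = exp(0.6618) = 1.9382.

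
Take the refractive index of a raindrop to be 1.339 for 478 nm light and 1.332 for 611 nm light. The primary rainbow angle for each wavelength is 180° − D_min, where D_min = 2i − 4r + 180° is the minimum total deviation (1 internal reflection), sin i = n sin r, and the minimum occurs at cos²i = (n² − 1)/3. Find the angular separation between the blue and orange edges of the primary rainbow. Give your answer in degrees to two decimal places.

1.01°

At 478 nm (n = 1.339): cos²i = 0.26431 → i = 59.062°, r = 39.834°, D_min = 138.786°, rainbow angle = 41.214°.
At 611 nm (n = 1.332): cos²i = 0.25807 → i = 59.469°, r = 40.290°, D_min = 137.776°, rainbow angle = 42.224°.
Angular width = |41.214° − 42.224°| = 1.010°.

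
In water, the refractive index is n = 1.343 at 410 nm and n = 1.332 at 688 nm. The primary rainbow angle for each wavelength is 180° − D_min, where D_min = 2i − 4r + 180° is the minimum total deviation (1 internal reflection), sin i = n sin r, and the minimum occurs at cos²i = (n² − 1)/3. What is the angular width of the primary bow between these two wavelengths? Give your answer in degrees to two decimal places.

At 410 nm (n = 1.343): cos²i = 0.26788 → i = 58.830°, r = 39.577°, D_min = 139.354°, rainbow angle = 40.646°.
At 688 nm (n = 1.332): cos²i = 0.25807 → i = 59.469°, r = 40.290°, D_min = 137.776°, rainbow angle = 42.224°.
Angular width = |40.646° − 42.224°| = 1.578°.

1.58°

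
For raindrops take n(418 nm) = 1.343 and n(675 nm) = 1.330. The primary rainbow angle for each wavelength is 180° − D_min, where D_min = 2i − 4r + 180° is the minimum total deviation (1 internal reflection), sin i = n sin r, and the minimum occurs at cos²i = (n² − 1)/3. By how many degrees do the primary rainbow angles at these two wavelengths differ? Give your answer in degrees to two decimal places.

1.87°

At 418 nm (n = 1.343): cos²i = 0.26788 → i = 58.830°, r = 39.577°, D_min = 139.354°, rainbow angle = 40.646°.
At 675 nm (n = 1.330): cos²i = 0.25630 → i = 59.585°, r = 40.422°, D_min = 137.484°, rainbow angle = 42.516°.
Angular width = |40.646° − 42.516°| = 1.871°.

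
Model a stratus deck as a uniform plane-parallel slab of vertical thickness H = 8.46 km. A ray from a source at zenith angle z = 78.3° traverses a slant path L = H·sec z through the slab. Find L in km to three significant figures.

sec z = 1/cos 78.3° = 4.9313.
L = 8.46 × 4.9313 = 41.719 km.

41.7 km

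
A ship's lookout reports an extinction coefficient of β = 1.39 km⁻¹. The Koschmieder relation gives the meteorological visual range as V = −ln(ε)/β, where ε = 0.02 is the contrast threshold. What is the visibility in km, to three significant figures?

V = −ln(0.02) / 1.39 = 3.912 / 1.39 = 2.8144 km.

2.81 km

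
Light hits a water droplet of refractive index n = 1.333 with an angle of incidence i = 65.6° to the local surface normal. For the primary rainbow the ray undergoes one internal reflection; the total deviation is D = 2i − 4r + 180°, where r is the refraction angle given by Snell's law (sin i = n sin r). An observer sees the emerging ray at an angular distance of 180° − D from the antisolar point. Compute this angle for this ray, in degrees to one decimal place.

41.2°

sin r = sin 65.6° / 1.333 = 0.9107/1.333 = 0.6832; r = 43.09°.
D = 2·65.6° − 4·43.09° + 180° = 131.20° − 172.37° + 180° = 138.83°.
Angle from antisolar point = 180° − D = 41.17°.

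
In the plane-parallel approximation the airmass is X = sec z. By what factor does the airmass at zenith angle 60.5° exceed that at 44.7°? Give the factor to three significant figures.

X(60.5°)/X(44.7°) = sec 60.5° / sec 44.7° = cos 44.7° / cos 60.5° = 0.7108/0.4924 = 1.4435.

1.44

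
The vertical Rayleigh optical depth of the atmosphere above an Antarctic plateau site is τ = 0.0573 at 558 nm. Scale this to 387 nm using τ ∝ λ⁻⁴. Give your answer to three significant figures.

0.248

τ(387 nm) = τ(558 nm) × (558/387)⁴ = 0.0573 × (1.4419)⁴ = 0.0573 × 4.3221 = 0.2477.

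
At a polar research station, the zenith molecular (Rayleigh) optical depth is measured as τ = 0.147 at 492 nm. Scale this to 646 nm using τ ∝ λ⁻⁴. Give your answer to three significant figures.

0.0495

τ(646 nm) = τ(492 nm) × (492/646)⁴ = 0.147 × (0.7616)⁴ = 0.147 × 0.3365 = 0.0495.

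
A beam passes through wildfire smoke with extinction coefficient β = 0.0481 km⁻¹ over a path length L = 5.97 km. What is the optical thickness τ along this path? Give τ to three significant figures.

τ = β·L = 0.0481 × 5.97 = 0.2872.

0.287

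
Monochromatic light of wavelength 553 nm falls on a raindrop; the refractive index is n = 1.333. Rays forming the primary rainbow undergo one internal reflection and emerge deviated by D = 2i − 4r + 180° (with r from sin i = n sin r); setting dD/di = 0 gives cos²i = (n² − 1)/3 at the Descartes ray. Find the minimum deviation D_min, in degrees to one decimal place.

cos²i = (1.77689 − 1)/3 = 0.25896; i = arccos(0.50888) = 59.410°.
sin r = sin 59.410°/1.333 = 0.64579; r = 40.225°.
D_min = 2·59.410° − 4·40.225° + 180° = 137.922°.

137.9°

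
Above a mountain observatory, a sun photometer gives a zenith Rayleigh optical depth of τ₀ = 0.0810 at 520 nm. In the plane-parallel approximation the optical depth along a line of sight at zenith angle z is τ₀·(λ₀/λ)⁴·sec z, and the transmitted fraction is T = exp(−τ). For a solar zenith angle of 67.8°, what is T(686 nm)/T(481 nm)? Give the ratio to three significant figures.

1.25

Airmass: sec 67.8° = 2.6466.
τ(686 nm) = 0.0810 × (520/686)⁴ × 2.6466 = 0.0810 × 0.3302 × 2.6466 = 0.0708.
τ(481 nm) = 0.0810 × (520/481)⁴ × 2.6466 = 0.0810 × 1.3659 × 2.6466 = 0.2928.
T(686)/T(481) = exp(τ_B − τ_A) = exp(0.2220) = 1.2486.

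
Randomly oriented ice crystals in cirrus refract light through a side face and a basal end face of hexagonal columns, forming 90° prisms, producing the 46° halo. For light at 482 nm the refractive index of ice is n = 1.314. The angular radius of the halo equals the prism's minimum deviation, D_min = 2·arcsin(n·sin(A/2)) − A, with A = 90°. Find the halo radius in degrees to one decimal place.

46.6°

n·sin(A/2) = 1.314 × sin 45° = 1.314 × 0.7071 = 0.9291.
D_min = 2·arcsin(0.9291) − 90° = 2 × 68.301° − 90° = 46.602°.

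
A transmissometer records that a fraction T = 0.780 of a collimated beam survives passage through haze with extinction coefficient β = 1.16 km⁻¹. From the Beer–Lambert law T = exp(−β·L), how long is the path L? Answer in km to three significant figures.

Beer–Lambert: T = exp(−βL) ⇒ L = −ln(T)/β = −ln(0.780)/1.16 = 0.2485/1.16 = 0.2142 km.

0.214 km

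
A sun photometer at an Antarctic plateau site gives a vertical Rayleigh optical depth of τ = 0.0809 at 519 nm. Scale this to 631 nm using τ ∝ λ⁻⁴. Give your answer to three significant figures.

τ(631 nm) = τ(519 nm) × (519/631)⁴ = 0.0809 × (0.8225)⁴ = 0.0809 × 0.4577 = 0.0370.

0.0370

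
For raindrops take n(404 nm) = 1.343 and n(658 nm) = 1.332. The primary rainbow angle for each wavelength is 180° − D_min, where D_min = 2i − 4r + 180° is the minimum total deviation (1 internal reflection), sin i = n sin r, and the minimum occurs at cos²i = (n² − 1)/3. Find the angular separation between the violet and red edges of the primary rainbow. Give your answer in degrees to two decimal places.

At 404 nm (n = 1.343): cos²i = 0.26788 → i = 58.830°, r = 39.577°, D_min = 139.354°, rainbow angle = 40.646°.
At 658 nm (n = 1.332): cos²i = 0.25807 → i = 59.469°, r = 40.290°, D_min = 137.776°, rainbow angle = 42.224°.
Angular width = |40.646° − 42.224°| = 1.578°.

1.58°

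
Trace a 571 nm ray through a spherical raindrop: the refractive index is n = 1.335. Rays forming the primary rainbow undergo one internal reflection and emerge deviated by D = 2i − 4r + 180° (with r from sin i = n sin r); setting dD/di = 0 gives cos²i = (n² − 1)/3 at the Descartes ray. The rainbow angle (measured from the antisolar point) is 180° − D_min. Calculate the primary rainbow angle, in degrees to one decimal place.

41.8°

cos²i = (1.78222 − 1)/3 = 0.26074; i = arccos(0.51063) = 59.294°.
sin r = sin 59.294°/1.335 = 0.64405; r = 40.094°.
D_min = 2·59.294° − 4·40.094° + 180° = 138.212°.
Rainbow angle = 180° − D_min = 41.788°.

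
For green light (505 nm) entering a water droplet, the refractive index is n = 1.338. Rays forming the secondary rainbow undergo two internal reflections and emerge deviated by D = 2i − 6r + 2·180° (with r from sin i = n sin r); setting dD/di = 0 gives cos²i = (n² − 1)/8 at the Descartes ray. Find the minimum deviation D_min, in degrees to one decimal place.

232.2°

cos²i = (1.79024 − 1)/8 = 0.09878; i = arccos(0.31429) = 71.682°.
sin r = sin 71.682°/1.338 = 0.70951; r = 45.195°.
D_min = 2·71.682° − 6·45.195° + 360° = 232.193°.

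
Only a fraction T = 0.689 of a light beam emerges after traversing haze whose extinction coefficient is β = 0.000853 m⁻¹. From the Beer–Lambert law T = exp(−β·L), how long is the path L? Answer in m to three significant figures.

Beer–Lambert: T = exp(−βL) ⇒ L = −ln(T)/β = −ln(0.689)/0.000853 = 0.3725/0.000853 = 436.7 m.

437 m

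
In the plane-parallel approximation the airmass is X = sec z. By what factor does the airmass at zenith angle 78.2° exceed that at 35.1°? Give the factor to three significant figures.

4.00

X(78.2°)/X(35.1°) = sec 78.2° / sec 35.1° = cos 35.1° / cos 78.2° = 0.8181/0.2045 = 4.0008.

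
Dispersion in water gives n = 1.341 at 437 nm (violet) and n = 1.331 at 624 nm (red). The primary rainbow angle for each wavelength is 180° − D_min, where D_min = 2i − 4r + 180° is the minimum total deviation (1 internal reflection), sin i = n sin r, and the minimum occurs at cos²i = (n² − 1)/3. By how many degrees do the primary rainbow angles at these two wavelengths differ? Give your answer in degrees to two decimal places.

1.44°

At 437 nm (n = 1.341): cos²i = 0.26609 → i = 58.946°, r = 39.705°, D_min = 139.071°, rainbow angle = 40.929°.
At 624 nm (n = 1.331): cos²i = 0.25719 → i = 59.527°, r = 40.356°, D_min = 137.630°, rainbow angle = 42.370°.
Angular width = |40.929° − 42.370°| = 1.441°.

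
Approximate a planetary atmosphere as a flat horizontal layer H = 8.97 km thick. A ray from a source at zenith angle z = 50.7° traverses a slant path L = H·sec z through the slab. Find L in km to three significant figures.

14.2 km

sec z = 1/cos 50.7° = 1.5788.
L = 8.97 × 1.5788 = 14.162 km.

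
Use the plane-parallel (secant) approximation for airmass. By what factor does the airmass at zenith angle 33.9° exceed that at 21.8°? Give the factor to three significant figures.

1.12

X(33.9°)/X(21.8°) = sec 33.9° / sec 21.8° = cos 21.8° / cos 33.9° = 0.9285/0.8300 = 1.1186.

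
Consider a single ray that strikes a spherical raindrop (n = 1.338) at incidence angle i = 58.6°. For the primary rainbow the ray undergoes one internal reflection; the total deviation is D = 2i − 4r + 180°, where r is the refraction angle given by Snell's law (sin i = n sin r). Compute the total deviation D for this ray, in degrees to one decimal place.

sin r = sin 58.6° / 1.338 = 0.8536/1.338 = 0.6379; r = 39.64°.
D = 2·58.6° − 4·39.64° + 180° = 117.20° − 158.55° + 180° = 138.65°.

138.6°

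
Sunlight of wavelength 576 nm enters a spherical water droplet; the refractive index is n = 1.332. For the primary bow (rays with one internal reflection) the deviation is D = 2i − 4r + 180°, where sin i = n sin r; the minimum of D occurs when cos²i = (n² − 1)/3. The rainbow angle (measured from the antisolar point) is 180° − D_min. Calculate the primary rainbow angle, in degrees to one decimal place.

cos²i = (1.77422 − 1)/3 = 0.25807; i = arccos(0.50801) = 59.469°.
sin r = sin 59.469°/1.332 = 0.64666; r = 40.290°.
D_min = 2·59.469° − 4·40.290° + 180° = 137.776°.
Rainbow angle = 180° − D_min = 42.224°.

42.2°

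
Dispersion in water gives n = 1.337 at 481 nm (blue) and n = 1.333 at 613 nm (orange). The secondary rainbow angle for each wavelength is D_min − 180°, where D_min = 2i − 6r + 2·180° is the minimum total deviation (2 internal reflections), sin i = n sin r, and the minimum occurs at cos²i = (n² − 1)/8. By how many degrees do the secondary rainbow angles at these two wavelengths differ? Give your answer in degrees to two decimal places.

At 481 nm (n = 1.337): cos²i = 0.09845 → i = 71.714°, r = 45.249°, D_min = 231.934°, rainbow angle = 51.934°.
At 613 nm (n = 1.333): cos²i = 0.09711 → i = 71.843°, r = 45.466°, D_min = 230.891°, rainbow angle = 50.891°.
Angular width = |51.934° − 50.891°| = 1.043°.

1.04°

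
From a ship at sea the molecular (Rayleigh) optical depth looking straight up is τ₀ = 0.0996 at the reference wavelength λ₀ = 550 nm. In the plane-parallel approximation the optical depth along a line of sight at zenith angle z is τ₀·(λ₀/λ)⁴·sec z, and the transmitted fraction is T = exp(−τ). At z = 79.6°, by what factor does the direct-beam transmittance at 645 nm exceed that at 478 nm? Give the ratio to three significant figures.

1.96

Airmass: sec 79.6° = 5.5396.
τ(645 nm) = 0.0996 × (550/645)⁴ × 5.5396 = 0.0996 × 0.5287 × 5.5396 = 0.2917.
τ(478 nm) = 0.0996 × (550/478)⁴ × 5.5396 = 0.0996 × 1.7528 × 5.5396 = 0.9671.
T(645)/T(478) = exp(τ_B − τ_A) = exp(0.6754) = 1.9648.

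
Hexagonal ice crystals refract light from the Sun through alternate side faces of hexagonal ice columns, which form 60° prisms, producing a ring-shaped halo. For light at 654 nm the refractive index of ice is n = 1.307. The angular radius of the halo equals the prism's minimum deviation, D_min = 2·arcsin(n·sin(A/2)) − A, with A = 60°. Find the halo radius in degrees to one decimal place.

21.6°

n·sin(A/2) = 1.307 × sin 30° = 1.307 × 0.5000 = 0.6535.
D_min = 2·arcsin(0.6535) − 60° = 2 × 40.806° − 60° = 21.612°.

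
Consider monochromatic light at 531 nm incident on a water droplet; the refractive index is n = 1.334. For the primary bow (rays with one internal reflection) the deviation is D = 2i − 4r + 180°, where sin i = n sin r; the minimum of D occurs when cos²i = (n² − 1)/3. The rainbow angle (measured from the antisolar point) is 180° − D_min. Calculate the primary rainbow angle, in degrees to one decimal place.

41.9°

cos²i = (1.77956 − 1)/3 = 0.25985; i = arccos(0.50976) = 59.352°.
sin r = sin 59.352°/1.334 = 0.64492; r = 40.159°.
D_min = 2·59.352° − 4·40.159° + 180° = 138.067°.
Rainbow angle = 180° − D_min = 41.933°.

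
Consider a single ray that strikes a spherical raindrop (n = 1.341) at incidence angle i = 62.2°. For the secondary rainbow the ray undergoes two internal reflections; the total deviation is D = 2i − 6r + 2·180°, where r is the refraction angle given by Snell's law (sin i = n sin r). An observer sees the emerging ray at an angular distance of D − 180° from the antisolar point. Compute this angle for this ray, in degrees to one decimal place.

56.8°

sin r = sin 62.2° / 1.341 = 0.8846/1.341 = 0.6596; r = 41.27°.
D = 2·62.2° − 6·41.27° + 2·180° = 124.40° − 247.64° + 360° = 236.76°.
Angle from antisolar point = D − 180° = 56.76°.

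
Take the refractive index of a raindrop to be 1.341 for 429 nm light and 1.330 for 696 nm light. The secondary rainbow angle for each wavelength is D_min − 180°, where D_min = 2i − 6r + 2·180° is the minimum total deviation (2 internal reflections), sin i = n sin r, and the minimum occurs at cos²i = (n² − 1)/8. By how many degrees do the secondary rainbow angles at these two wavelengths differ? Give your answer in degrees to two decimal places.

At 429 nm (n = 1.341): cos²i = 0.09979 → i = 71.586°, r = 45.034°, D_min = 232.966°, rainbow angle = 52.966°.
At 696 nm (n = 1.330): cos²i = 0.09611 → i = 71.940°, r = 45.630°, D_min = 230.101°, rainbow angle = 50.101°.
Angular width = |52.966° − 50.101°| = 2.865°.

2.86°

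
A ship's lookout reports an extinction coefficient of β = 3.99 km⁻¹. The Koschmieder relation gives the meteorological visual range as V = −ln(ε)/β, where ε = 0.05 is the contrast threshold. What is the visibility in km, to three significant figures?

0.751 km

V = −ln(0.05) / 3.99 = 2.996 / 3.99 = 0.7508 km.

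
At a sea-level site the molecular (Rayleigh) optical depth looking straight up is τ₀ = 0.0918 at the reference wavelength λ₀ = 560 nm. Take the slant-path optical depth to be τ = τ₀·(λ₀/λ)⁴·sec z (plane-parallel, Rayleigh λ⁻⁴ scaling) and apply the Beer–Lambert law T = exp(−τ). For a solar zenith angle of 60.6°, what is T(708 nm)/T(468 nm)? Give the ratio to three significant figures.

1.36

Airmass: sec 60.6° = 2.0371.
τ(708 nm) = 0.0918 × (560/708)⁴ × 2.0371 = 0.0918 × 0.3914 × 2.0371 = 0.0732.
τ(468 nm) = 0.0918 × (560/468)⁴ × 2.0371 = 0.0918 × 2.0501 × 2.0371 = 0.3834.
T(708)/T(468) = exp(τ_B − τ_A) = exp(0.3102) = 1.3637.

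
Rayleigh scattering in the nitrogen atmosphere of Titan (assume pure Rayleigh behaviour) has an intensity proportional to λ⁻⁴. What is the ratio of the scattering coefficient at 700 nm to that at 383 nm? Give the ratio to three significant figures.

0.0896

Rayleigh scattering ∝ λ⁻⁴, so the ratio of coefficients is the inverse fourth power of the wavelength ratio.
σ(700)/σ(383) = (383/700)⁴ = (0.5471)⁴ = 0.08962.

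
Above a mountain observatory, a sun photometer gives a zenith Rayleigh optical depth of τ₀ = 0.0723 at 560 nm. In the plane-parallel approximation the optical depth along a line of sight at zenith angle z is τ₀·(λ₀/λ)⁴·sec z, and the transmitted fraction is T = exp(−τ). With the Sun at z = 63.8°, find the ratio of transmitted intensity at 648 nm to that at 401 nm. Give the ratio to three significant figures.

Airmass: sec 63.8° = 2.2650.
τ(648 nm) = 0.0723 × (560/648)⁴ × 2.2650 = 0.0723 × 0.5578 × 2.2650 = 0.0913.
τ(401 nm) = 0.0723 × (560/401)⁴ × 2.2650 = 0.0723 × 3.8034 × 2.2650 = 0.6228.
T(648)/T(401) = exp(τ_B − τ_A) = exp(0.5315) = 1.7015.

1.70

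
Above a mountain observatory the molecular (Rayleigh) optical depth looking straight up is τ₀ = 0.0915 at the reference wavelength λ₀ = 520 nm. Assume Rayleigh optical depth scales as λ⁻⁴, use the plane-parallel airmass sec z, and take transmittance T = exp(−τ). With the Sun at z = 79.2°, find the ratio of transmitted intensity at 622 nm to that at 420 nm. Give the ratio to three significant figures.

Airmass: sec 79.2° = 5.3367.
τ(622 nm) = 0.0915 × (520/622)⁴ × 5.3367 = 0.0915 × 0.4885 × 5.3367 = 0.2385.
τ(420 nm) = 0.0915 × (520/420)⁴ × 5.3367 = 0.0915 × 2.3497 × 5.3367 = 1.1474.
T(622)/T(420) = exp(τ_B − τ_A) = exp(0.9089) = 2.4815.

2.48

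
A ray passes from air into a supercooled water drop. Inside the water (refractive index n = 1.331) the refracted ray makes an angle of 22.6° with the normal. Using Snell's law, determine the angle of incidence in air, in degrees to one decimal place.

30.8°

Snell: sin θ_i = n · sin θ_r = 1.331 × sin 22.6° = 1.331 × 0.3843 = 0.5115.
θ_i = arcsin(0.5115) = 30.76°.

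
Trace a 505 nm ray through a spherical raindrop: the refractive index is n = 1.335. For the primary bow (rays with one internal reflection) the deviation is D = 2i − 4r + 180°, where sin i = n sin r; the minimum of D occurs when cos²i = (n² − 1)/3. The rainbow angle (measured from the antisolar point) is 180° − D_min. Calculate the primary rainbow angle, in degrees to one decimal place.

cos²i = (1.78222 − 1)/3 = 0.26074; i = arccos(0.51063) = 59.294°.
sin r = sin 59.294°/1.335 = 0.64405; r = 40.094°.
D_min = 2·59.294° − 4·40.094° + 180° = 138.212°.
Rainbow angle = 180° − D_min = 41.788°.

41.8°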